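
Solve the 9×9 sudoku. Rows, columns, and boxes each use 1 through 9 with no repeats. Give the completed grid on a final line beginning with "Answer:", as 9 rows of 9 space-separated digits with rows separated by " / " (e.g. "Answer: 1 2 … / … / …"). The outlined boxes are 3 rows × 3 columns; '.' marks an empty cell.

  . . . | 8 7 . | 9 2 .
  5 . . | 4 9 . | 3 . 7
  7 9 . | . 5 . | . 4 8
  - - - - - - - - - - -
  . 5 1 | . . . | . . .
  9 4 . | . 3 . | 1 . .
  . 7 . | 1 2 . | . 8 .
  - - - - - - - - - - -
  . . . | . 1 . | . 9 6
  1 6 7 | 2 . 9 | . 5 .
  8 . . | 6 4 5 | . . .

Step 1. [r4c5∈{6,8}] r4c5 is the only open cell in col 5 admitting 6 ⇒ r4c5=6.
Step 2. [r8c9∈{3,4}] across row 8, 3 lands solely at r8c9, so r8c9=3.
Step 3. [r3c6∈{1,2,3,6}] 1 has one home in row 3: r3c6 ⇒ r3c6=1.
Step 4. [r3c3∈{2,3,6}] r3c3 is the only open cell in row 3 admitting 2 ⇒ r3c3=2.
Step 5. [r4c6∈{4,7,8}] in row 4, 8 fits only at r4c6 ⇒ r4c6=8.
Step 6. [r6c7∈{4,5,6}] 5 has one home in col 7: r6c7. So r6c7=5.
Step 7. [r7c7∈{2,4,7,8}] in row 7, 8 fits only at r7c7. So r7c7=8.
Step 8. [r5c6∈{7}] r5c6 has the single candidate 7, so r5c6=7.
Step 9. [r7c6∈{3}] r7c6 has the single candidate 3. So r7c6=3.
Step 10. [r4c1∈{2,3}] 2 has one home in box 4: r4c1. So r4c1=2.
Step 11. [r9c7∈{2,7}] r9c7 is the only open cell in col 7 admitting 2 ⇒ r9c7=2.
Step 12. [r1c6∈{6}] only 6 remains possible at r1c6. So r1c6=6.
Step 13. [r2c3∈{6,8}] across box 1, 6 lands solely at r2c3, so r2c3=6.
Step 14. [r2c8∈{1}] r2c8 has the single candidate 1, so r2c8=1.
Step 15. [r6c3∈{3}] nothing but 3 survives at r6c3, so r6c3=3.
Step 16. [r6c9∈{4,9}] in row 6, 9 fits only at r6c9, so r6c9=9.
Step 17. [r1c1∈{3,4}] 3 has one home in col 1: r1c1, so r1c1=3.
Step 18. [r4c7∈{4,7}] in col 7, 7 fits only at r4c7, so r4c7=7.
Step 19. [r7c1∈{4}] r7c1 has the single candidate 4, so r7c1=4.
Step 20. [r8c5∈{8}] only 8 remains possible at r8c5. So r8c5=8.
Step 21. [r9c8∈{7}] r9c8 is down to just 7. So r9c8=7.
Step 22. [r6c6∈{4}] r6c6's peers cover all but 4 ⇒ r6c6=4.
Step 23. [r1c2∈{1}] only 1 remains possible at r1c2 ⇒ r1c2=1.
Step 24. [r7c4∈{7}] nothing but 7 survives at r7c4. So r7c4=7.
Step 25. [r5c3∈{8}] only 8 remains possible at r5c3. So r5c3=8.
Step 26. [r5c9∈{2}] r5c9's peers cover all but 2. So r5c9=2.
Step 27. [r2c2∈{8}] r2c2 is down to just 8, so r2c2=8.
Step 28. [r2c6∈{2}] r2c6's peers cover all but 2, so r2c6=2.
Step 29. [r5c4∈{5}] r5c4's peers cover all but 5, so r5c4=5.
Step 30. [r8c7∈{4}] r8c7's peers cover all but 4. So r8c7=4.
Step 31. [r1c9∈{5}] r1c9 has the single candidate 5 ⇒ r1c9=5.
Step 32. [r4c9∈{4}] r4c9's peers cover all but 4 ⇒ r4c9=4.
Step 33. [r9c3∈{9}] r9c3 is down to just 9. So r9c3=9.
Step 34. [r4c4∈{9}] r4c4's peers cover all but 9 ⇒ r4c4=9.
Step 35. [r3c4∈{3}] r3c4's peers cover all but 3, so r3c4=3.
Step 36. [r7c3∈{5}] r7c3 has the single candidate 5 ⇒ r7c3=5.
Step 37. [r4c8∈{3}] nothing but 3 survives at r4c8, so r4c8=3.
Step 38. [r7c2∈{2}] only 2 remains possible at r7c2. So r7c2=2.
Step 39. [r9c2∈{3}] r9c2 has the single candidate 3, so r9c2=3.
Step 40. [r9c9∈{1}] r9c9's peers cover all but 1, so r9c9=1.
Step 41. [r3c7∈{6}] nothing but 6 survives at r3c7 ⇒ r3c7=6.
Step 42. [r1c3∈{4}] nothing but 4 survives at r1c3, so r1c3=4.
Step 43. [r6c1∈{6}] nothing but 6 survives at r6c1 ⇒ r6c1=6.
Step 44. [r5c8∈{6}] r5c8's peers cover all but 6 ⇒ r5c8=6.

Answer: 3 1 4 8 7 6 9 2 5 / 5 8 6 4 9 2 3 1 7 / 7 9 2 3 5 1 6 4 8 / 2 5 1 9 6 8 7 3 4 / 9 4 8 5 3 7 1 6 2 / 6 7 3 1 2 4 5 8 9 / 4 2 5 7 1 3 8 9 6 / 1 6 7 2 8 9 4 5 3 / 8 3 9 6 4 5 2 7 1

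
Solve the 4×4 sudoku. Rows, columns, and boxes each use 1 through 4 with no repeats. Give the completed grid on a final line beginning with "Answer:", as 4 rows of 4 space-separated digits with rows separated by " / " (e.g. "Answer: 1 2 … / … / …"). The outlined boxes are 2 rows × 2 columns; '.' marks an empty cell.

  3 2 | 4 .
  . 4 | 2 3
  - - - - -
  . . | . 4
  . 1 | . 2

Step 1. [r4c3∈{3}] r4c3 has the single candidate 3. So r4c3=3.
Step 2. [r2c1∈{1}] only 1 remains possible at r2c1 ⇒ r2c1=1.
Step 3. [r1c4∈{1}] r1c4 is down to just 1, so r1c4=1.
Step 4. [r3c1∈{2}] r3c1 has the single candidate 2, so r3c1=2.
Step 5. [r3c2∈{3}] r3c2 is down to just 3 ⇒ r3c2=3.
Step 6. [r4c1∈{4}] r4c1 has the single candidate 4, so r4c1=4.
Step 7. [r3c3∈{1}] r3c3's peers cover all but 1 ⇒ r3c3=1.

Answer: 3 2 4 1 / 1 4 2 3 / 2 3 1 4 / 4 1 3 2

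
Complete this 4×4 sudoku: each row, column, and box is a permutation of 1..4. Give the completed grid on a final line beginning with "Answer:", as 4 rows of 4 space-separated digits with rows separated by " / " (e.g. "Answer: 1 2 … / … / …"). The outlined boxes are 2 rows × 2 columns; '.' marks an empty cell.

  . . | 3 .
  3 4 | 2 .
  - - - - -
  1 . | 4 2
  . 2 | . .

Step 1. [r2c4∈{1}] r2c4's peers cover all but 1, so r2c4=1.
Step 2. [r1c1∈{2}] r1c1 is down to just 2 ⇒ r1c1=2.
Step 3. [r4c3∈{1}] r4c3 is down to just 1 ⇒ r4c3=1.
Step 4. [r4c4∈{3}] r4c4's peers cover all but 3, so r4c4=3.
Step 5. [r1c4∈{4}] r1c4's peers cover all but 4, so r1c4=4.
Step 6. [r3c2∈{3}] r3c2 is down to just 3, so r3c2=3.
Step 7. [r4c1∈{4}] only 4 remains possible at r4c1 ⇒ r4c1=4.
Step 8. [r1c2∈{1}] r1c2 is down to just 1 ⇒ r1c2=1.

Answer: 2 1 3 4 / 3 4 2 1 / 1 3 4 2 / 4 2 1 3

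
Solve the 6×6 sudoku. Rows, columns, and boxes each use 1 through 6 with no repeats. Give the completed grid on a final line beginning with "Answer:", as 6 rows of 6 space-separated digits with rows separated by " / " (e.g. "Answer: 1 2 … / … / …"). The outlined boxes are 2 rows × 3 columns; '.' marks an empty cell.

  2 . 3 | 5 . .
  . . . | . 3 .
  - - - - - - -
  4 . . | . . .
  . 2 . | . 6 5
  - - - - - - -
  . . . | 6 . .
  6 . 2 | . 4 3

Step 1. [r1c5∈{1}] nothing but 1 survives at r1c5, so r1c5=1.
Step 2. [r6c2∈{1,5}] row 6 places 5 nowhere but r6c2 ⇒ r6c2=5.
Step 3. [r4c3∈{1}] nothing but 1 survives at r4c3. So r4c3=1.
Step 4. [r3c5∈{2}] r3c5 has the single candidate 2 ⇒ r3c5=2.
Step 5. [r4c1∈{3}] nothing but 3 survives at r4c1 ⇒ r4c1=3.
Step 6. [r3c2∈{6}] nothing but 6 survives at r3c2, so r3c2=6.
Step 7. [r1c2∈{4}] only 4 remains possible at r1c2. So r1c2=4.
Step 8. [r5c1∈{1}] r5c1 has the single candidate 1. So r5c1=1.
Step 9. [r2c6∈{2,4,6}] col 6 places 4 nowhere but r2c6. So r2c6=4.
Step 10. [r3c4∈{1,3}] row 3 places 3 nowhere but r3c4 ⇒ r3c4=3.
Step 11. [r2c1∈{5}] r2c1's peers cover all but 5. So r2c1=5.
Step 12. [r5c3∈{4}] r5c3's peers cover all but 4 ⇒ r5c3=4.
Step 13. [r2c3∈{6}] r2c3 has the single candidate 6 ⇒ r2c3=6.
Step 14. [r5c5∈{5}] nothing but 5 survives at r5c5 ⇒ r5c5=5.
Step 15. [r2c4∈{2}] nothing but 2 survives at r2c4. So r2c4=2.
Step 16. [r6c4∈{1}] nothing but 1 survives at r6c4, so r6c4=1.
Step 17. [r4c4∈{4}] r4c4 has the single candidate 4. So r4c4=4.
Step 18. [r3c3∈{5}] nothing but 5 survives at r3c3. So r3c3=5.
Step 19. [r5c2∈{3}] r5c2 has the single candidate 3 ⇒ r5c2=3.
Step 20. [r5c6∈{2}] r5c6 is down to just 2 ⇒ r5c6=2.
Step 21. [r2c2∈{1}] nothing but 1 survives at r2c2 ⇒ r2c2=1.
Step 22. [r1c6∈{6}] r1c6's peers cover all but 6, so r1c6=6.
Step 23. [r3c6∈{1}] only 1 remains possible at r3c6 ⇒ r3c6=1.

Answer: 2 4 3 5 1 6 / 5 1 6 2 3 4 / 4 6 5 3 2 1 / 3 2 1 4 6 5 / 1 3 4 6 5 2 / 6 5 2 1 4 3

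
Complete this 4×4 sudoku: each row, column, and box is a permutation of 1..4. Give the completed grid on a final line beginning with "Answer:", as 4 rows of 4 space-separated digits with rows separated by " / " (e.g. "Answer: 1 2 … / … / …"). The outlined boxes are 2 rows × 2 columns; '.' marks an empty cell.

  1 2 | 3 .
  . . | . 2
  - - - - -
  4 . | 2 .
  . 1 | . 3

Step 1. [r2c2∈{3,4}] in col 2, 4 fits only at r2c2, so r2c2=4.
Step 2. [r2c3∈{1}] nothing but 1 survives at r2c3 ⇒ r2c3=1.
Step 3. [r3c2∈{3}] r3c2 has the single candidate 3 ⇒ r3c2=3.
Step 4. [r4c3∈{4}] only 4 remains possible at r4c3. So r4c3=4.
Step 5. [r1c4∈{4}] r1c4 has the single candidate 4 ⇒ r1c4=4.
Step 6. [r2c1∈{3}] r2c1 is down to just 3. So r2c1=3.
Step 7. [r4c1∈{2}] only 2 remains possible at r4c1, so r4c1=2.
Step 8. [r3c4∈{1}] only 1 remains possible at r3c4. So r3c4=1.

Answer: 1 2 3 4 / 3 4 1 2 / 4 3 2 1 / 2 1 4 3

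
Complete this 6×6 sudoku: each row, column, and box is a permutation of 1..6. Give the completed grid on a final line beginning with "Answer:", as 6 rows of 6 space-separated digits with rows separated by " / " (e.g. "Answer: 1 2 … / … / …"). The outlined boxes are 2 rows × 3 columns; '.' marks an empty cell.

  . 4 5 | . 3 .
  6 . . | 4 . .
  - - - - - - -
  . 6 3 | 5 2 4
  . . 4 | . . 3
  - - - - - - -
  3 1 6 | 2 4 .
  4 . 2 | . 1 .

Step 1. [r4c1∈{1,2,5}] 5 has one home in col 1: r4c1 ⇒ r4c1=5.
Step 2. [r1c1∈{1,2}] r1c1 is the only open cell in col 1 admitting 2, so r1c1=2.
Step 3. [r5c6∈{5}] r5c6 is down to just 5. So r5c6=5.
Step 4. [r6c6∈{6}] nothing but 6 survives at r6c6. So r6c6=6.
Step 5. [r1c6∈{1}] r1c6's peers cover all but 1, so r1c6=1.
Step 6. [r4c5∈{6}] nothing but 6 survives at r4c5, so r4c5=6.
Step 7. [r1c4∈{6}] r1c4 is down to just 6. So r1c4=6.
Step 8. [r4c4∈{1}] r4c4's peers cover all but 1. So r4c4=1.
Step 9. [r2c3∈{1}] r2c3's peers cover all but 1. So r2c3=1.
Step 10. [r4c2∈{2}] nothing but 2 survives at r4c2. So r4c2=2.
Step 11. [r6c2∈{5}] r6c2's peers cover all but 5 ⇒ r6c2=5.
Step 12. [r2c5∈{5}] only 5 remains possible at r2c5. So r2c5=5.
Step 13. [r2c2∈{3}] r2c2's peers cover all but 3 ⇒ r2c2=3.
Step 14. [r2c6∈{2}] r2c6's peers cover all but 2. So r2c6=2.
Step 15. [r6c4∈{3}] r6c4 has the single candidate 3. So r6c4=3.
Step 16. [r3c1∈{1}] r3c1's peers cover all but 1, so r3c1=1.

Answer: 2 4 5 6 3 1 / 6 3 1 4 5 2 / 1 6 3 5 2 4 / 5 2 4 1 6 3 / 3 1 6 2 4 5 / 4 5 2 3 1 6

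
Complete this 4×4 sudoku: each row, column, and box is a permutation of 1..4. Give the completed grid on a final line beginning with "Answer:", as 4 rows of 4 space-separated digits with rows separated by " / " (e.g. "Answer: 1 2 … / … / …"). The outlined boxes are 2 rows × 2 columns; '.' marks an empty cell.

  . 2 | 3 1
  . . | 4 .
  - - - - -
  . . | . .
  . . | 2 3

Step 1. [r3c1∈{1,2,3,4}] r3c1 is the only open cell in row 3 admitting 2. So r3c1=2.
Step 2. [r3c2∈{1,3,4}] row 3 places 3 nowhere but r3c2 ⇒ r3c2=3.
Step 3. [r4c2∈{1,4}] across col 2, 4 lands solely at r4c2 ⇒ r4c2=4.
Step 4. [r2c2∈{1}] r2c2 is down to just 1, so r2c2=1.
Step 5. [r4c1∈{1}] r4c1's peers cover all but 1. So r4c1=1.
Step 6. [r3c4∈{4}] r3c4 has the single candidate 4, so r3c4=4.
Step 7. [r2c4∈{2}] only 2 remains possible at r2c4 ⇒ r2c4=2.
Step 8. [r3c3∈{1}] r3c3's peers cover all but 1, so r3c3=1.
Step 9. [r1c1∈{4}] r1c1's peers cover all but 4. So r1c1=4.
Step 10. [r2c1∈{3}] only 3 remains possible at r2c1 ⇒ r2c1=3.

Answer: 4 2 3 1 / 3 1 4 2 / 2 3 1 4 / 1 4 2 3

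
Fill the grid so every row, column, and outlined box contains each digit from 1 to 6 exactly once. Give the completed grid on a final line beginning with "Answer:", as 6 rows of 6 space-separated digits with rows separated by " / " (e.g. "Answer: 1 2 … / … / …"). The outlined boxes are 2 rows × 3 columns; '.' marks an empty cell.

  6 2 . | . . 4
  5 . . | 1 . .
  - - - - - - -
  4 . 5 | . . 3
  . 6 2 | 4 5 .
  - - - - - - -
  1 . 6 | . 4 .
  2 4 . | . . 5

Step 1. [r6c3∈{3}] r6c3 is down to just 3 ⇒ r6c3=3.
Step 2. [r1c5∈{3}] r1c5 is down to just 3 ⇒ r1c5=3.
Step 3. [r6c4∈{6}] only 6 remains possible at r6c4 ⇒ r6c4=6.
Step 4. [r3c5∈{1,2,6}] row 3 places 6 nowhere but r3c5. So r3c5=6.
Step 5. [r5c6∈{2}] only 2 remains possible at r5c6 ⇒ r5c6=2.
Step 6. [r4c1∈{3}] nothing but 3 survives at r4c1 ⇒ r4c1=3.
Step 7. [r5c2∈{5}] r5c2's peers cover all but 5. So r5c2=5.
Step 8. [r2c2∈{3}] r2c2 has the single candidate 3, so r2c2=3.
Step 9. [r2c6∈{6}] r2c6's peers cover all but 6 ⇒ r2c6=6.
Step 10. [r2c5∈{2}] only 2 remains possible at r2c5 ⇒ r2c5=2.
Step 11. [r6c5∈{1}] r6c5's peers cover all but 1. So r6c5=1.
Step 12. [r5c4∈{3}] nothing but 3 survives at r5c4. So r5c4=3.
Step 13. [r2c3∈{4}] only 4 remains possible at r2c3, so r2c3=4.
Step 14. [r3c4∈{2}] r3c4's peers cover all but 2. So r3c4=2.
Step 15. [r1c4∈{5}] only 5 remains possible at r1c4. So r1c4=5.
Step 16. [r1c3∈{1}] r1c3 has the single candidate 1. So r1c3=1.
Step 17. [r4c6∈{1}] only 1 remains possible at r4c6, so r4c6=1.
Step 18. [r3c2∈{1}] r3c2 is down to just 1. So r3c2=1.

Answer: 6 2 1 5 3 4 / 5 3 4 1 2 6 / 4 1 5 2 6 3 / 3 6 2 4 5 1 / 1 5 6 3 4 2 / 2 4 3 6 1 5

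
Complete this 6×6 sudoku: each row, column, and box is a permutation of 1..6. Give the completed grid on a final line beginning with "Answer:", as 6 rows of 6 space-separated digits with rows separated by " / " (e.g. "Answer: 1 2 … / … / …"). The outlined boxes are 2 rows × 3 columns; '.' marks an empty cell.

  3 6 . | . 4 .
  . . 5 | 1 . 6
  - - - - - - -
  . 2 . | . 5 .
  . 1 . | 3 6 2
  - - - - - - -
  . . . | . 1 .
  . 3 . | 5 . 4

Step 1. [r4c3∈{4}] r4c3's peers cover all but 4. So r4c3=4.
Step 2. [r6c5∈{2}] r6c5 is down to just 2, so r6c5=2.
Step 3. [r2c1∈{2,4}] row 2 places 2 nowhere but r2c1 ⇒ r2c1=2.
Step 4. [r3c1∈{6}] nothing but 6 survives at r3c1 ⇒ r3c1=6.
Step 5. [r5c2∈{4,5}] r5c2 is the only open cell in col 2 admitting 5, so r5c2=5.
Step 6. [r6c3∈{1,6}] row 6 places 6 nowhere but r6c3. So r6c3=6.
Step 7. [r6c1∈{1}] r6c1 is down to just 1, so r6c1=1.
Step 8. [r5c1∈{4}] only 4 remains possible at r5c1 ⇒ r5c1=4.
Step 9. [r1c4∈{2}] r1c4's peers cover all but 2 ⇒ r1c4=2.
Step 10. [r3c6∈{1}] only 1 remains possible at r3c6. So r3c6=1.
Step 11. [r2c5∈{3}] r2c5's peers cover all but 3. So r2c5=3.
Step 12. [r2c2∈{4}] r2c2 has the single candidate 4 ⇒ r2c2=4.
Step 13. [r5c6∈{3}] only 3 remains possible at r5c6, so r5c6=3.
Step 14. [r4c1∈{5}] r4c1 is down to just 5 ⇒ r4c1=5.
Step 15. [r5c4∈{6}] r5c4 is down to just 6 ⇒ r5c4=6.
Step 16. [r3c4∈{4}] r3c4's peers cover all but 4 ⇒ r3c4=4.
Step 17. [r3c3∈{3}] only 3 remains possible at r3c3. So r3c3=3.
Step 18. [r1c6∈{5}] r1c6 is down to just 5 ⇒ r1c6=5.
Step 19. [r1c3∈{1}] only 1 remains possible at r1c3. So r1c3=1.
Step 20. [r5c3∈{2}] r5c3 has the single candidate 2, so r5c3=2.

Answer: 3 6 1 2 4 5 / 2 4 5 1 3 6 / 6 2 3 4 5 1 / 5 1 4 3 6 2 / 4 5 2 6 1 3 / 1 3 6 5 2 4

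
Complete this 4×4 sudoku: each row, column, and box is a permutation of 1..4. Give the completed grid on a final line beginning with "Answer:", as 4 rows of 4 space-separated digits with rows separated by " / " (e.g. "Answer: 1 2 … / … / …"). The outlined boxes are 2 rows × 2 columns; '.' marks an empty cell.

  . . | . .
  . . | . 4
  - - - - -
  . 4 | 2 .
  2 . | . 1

Step 1. [r4c2∈{3}] r4c2's peers cover all but 3. So r4c2=3.
Step 2. [r2c2∈{1,2}] in row 2, 2 fits only at r2c2, so r2c2=2.
Step 3. [r1c2∈{1}] r1c2 is down to just 1. So r1c2=1.
Step 4. [r1c3∈{3}] nothing but 3 survives at r1c3 ⇒ r1c3=3.
Step 5. [r3c4∈{3}] r3c4 has the single candidate 3. So r3c4=3.
Step 6. [r2c1∈{3}] only 3 remains possible at r2c1, so r2c1=3.
Step 7. [r2c3∈{1}] r2c3 has the single candidate 1, so r2c3=1.
Step 8. [r3c1∈{1}] r3c1's peers cover all but 1 ⇒ r3c1=1.
Step 9. [r4c3∈{4}] nothing but 4 survives at r4c3 ⇒ r4c3=4.
Step 10. [r1c1∈{4}] r1c1's peers cover all but 4. So r1c1=4.
Step 11. [r1c4∈{2}] r1c4 is down to just 2, so r1c4=2.

Answer: 4 1 3 2 / 3 2 1 4 / 1 4 2 3 / 2 3 4 1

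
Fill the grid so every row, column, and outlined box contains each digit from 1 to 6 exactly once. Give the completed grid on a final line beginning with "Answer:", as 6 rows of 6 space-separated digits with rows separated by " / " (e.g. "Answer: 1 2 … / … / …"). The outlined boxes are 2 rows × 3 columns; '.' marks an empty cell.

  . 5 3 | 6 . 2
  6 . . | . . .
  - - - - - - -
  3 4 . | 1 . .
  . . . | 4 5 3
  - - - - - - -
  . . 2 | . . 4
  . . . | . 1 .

Step 1. [r1c1∈{1,4}] row 1 places 1 nowhere but r1c1 ⇒ r1c1=1.
Step 2. [r5c2∈{1,3,6}] 1 has one home in row 5: r5c2 ⇒ r5c2=1.
Step 3. [r5c5∈{3,6}] r5c5 is the only open cell in row 5 admitting 6. So r5c5=6.
Step 4. [r6c6∈{5}] only 5 remains possible at r6c6 ⇒ r6c6=5.
Step 5. [r2c5∈{3,4}] r2c5 is the only open cell in col 5 admitting 3, so r2c5=3.
Step 6. [r6c2∈{3,6}] across col 2, 3 lands solely at r6c2 ⇒ r6c2=3.
Step 7. [r6c3∈{4,6}] in row 6, 6 fits only at r6c3 ⇒ r6c3=6.
Step 8. [r4c1∈{2}] nothing but 2 survives at r4c1, so r4c1=2.
Step 9. [r6c4∈{2}] r6c4's peers cover all but 2. So r6c4=2.
Step 10. [r2c6∈{1}] nothing but 1 survives at r2c6 ⇒ r2c6=1.
Step 11. [r3c3∈{5}] r3c3 has the single candidate 5, so r3c3=5.
Step 12. [r5c4∈{3}] r5c4 is down to just 3, so r5c4=3.
Step 13. [r2c4∈{5}] only 5 remains possible at r2c4. So r2c4=5.
Step 14. [r2c3∈{4}] r2c3 has the single candidate 4. So r2c3=4.
Step 15. [r4c2∈{6}] nothing but 6 survives at r4c2, so r4c2=6.
Step 16. [r5c1∈{5}] r5c1 has the single candidate 5, so r5c1=5.
Step 17. [r3c5∈{2}] r3c5 has the single candidate 2, so r3c5=2.
Step 18. [r6c1∈{4}] only 4 remains possible at r6c1, so r6c1=4.
Step 19. [r3c6∈{6}] nothing but 6 survives at r3c6. So r3c6=6.
Step 20. [r1c5∈{4}] r1c5 is down to just 4. So r1c5=4.
Step 21. [r2c2∈{2}] only 2 remains possible at r2c2. So r2c2=2.
Step 22. [r4c3∈{1}] only 1 remains possible at r4c3 ⇒ r4c3=1.

Answer: 1 5 3 6 4 2 / 6 2 4 5 3 1 / 3 4 5 1 2 6 / 2 6 1 4 5 3 / 5 1 2 3 6 4 / 4 3 6 2 1 5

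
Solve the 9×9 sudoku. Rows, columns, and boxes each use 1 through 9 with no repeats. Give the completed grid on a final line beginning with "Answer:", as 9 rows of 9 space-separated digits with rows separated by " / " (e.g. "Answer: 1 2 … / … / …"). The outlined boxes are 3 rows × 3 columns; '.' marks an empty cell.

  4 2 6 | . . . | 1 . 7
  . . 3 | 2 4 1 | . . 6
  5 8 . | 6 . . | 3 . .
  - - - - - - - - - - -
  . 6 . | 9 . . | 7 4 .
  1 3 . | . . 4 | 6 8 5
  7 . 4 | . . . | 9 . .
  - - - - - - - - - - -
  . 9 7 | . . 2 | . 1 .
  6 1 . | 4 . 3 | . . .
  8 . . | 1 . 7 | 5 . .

Step 1. [r8c7∈{2,8}] r8c7 is the only open cell in col 7 admitting 2 ⇒ r8c7=2.
Step 2. [r3c6∈{9}] only 9 remains possible at r3c6, so r3c6=9.
Step 3. [r4c1∈{2}] r4c1 has the single candidate 2 ⇒ r4c1=2.
Step 4. [r7c5∈{5,6,8}] across row 7, 6 lands solely at r7c5, so r7c5=6.
Step 5. [r7c4∈{5,8}] r7c4 is the only open cell in row 7 admitting 5 ⇒ r7c4=5.
Step 6. [r8c5∈{8,9}] r8c5 is the only open cell in box 8 admitting 8 ⇒ r8c5=8.
Step 7. [r1c8∈{5,9}] in row 1, 9 fits only at r1c8, so r1c8=9.
Step 8. [r7c7∈{4,8}] 4 has one home in col 7: r7c7. So r7c7=4.
Step 9. [r6c2∈{5}] r6c2 has the single candidate 5, so r6c2=5.
Step 10. [r3c8∈{2}] r3c8's peers cover all but 2 ⇒ r3c8=2.
Step 11. [r6c8∈{3}] r6c8 is down to just 3. So r6c8=3.
Step 12. [r4c5∈{1,3,5}] in row 4, 3 fits only at r4c5. So r4c5=3.
Step 13. [r6c4∈{8}] r6c4 has the single candidate 8, so r6c4=8.
Step 14. [r9c9∈{3,9}] across row 9, 3 lands solely at r9c9. So r9c9=3.
Step 15. [r5c5∈{2,7}] across row 5, 2 lands solely at r5c5 ⇒ r5c5=2.
Step 16. [r1c6∈{5,8}] in row 1, 8 fits only at r1c6. So r1c6=8.
Step 17. [r6c5∈{1}] r6c5's peers cover all but 1, so r6c5=1.
Step 18. [r4c9∈{1}] only 1 remains possible at r4c9 ⇒ r4c9=1.
Step 19. [r7c9∈{8}] r7c9's peers cover all but 8, so r7c9=8.
Step 20. [r6c9∈{2}] r6c9 is down to just 2 ⇒ r6c9=2.
Step 21. [r2c1∈{9}] only 9 remains possible at r2c1 ⇒ r2c1=9.
Step 22. [r8c9∈{9}] r8c9's peers cover all but 9. So r8c9=9.
Step 23. [r6c6∈{6}] r6c6's peers cover all but 6, so r6c6=6.
Step 24. [r9c8∈{6}] r9c8's peers cover all but 6, so r9c8=6.
Step 25. [r9c5∈{9}] nothing but 9 survives at r9c5 ⇒ r9c5=9.
Step 26. [r1c4∈{3}] only 3 remains possible at r1c4. So r1c4=3.
Step 27. [r5c3∈{9}] r5c3 is down to just 9, so r5c3=9.
Step 28. [r2c7∈{8}] r2c7 is down to just 8, so r2c7=8.
Step 29. [r1c5∈{5}] r1c5's peers cover all but 5. So r1c5=5.
Step 30. [r8c3∈{5}] r8c3 is down to just 5 ⇒ r8c3=5.
Step 31. [r4c3∈{8}] r4c3's peers cover all but 8 ⇒ r4c3=8.
Step 32. [r3c3∈{1}] only 1 remains possible at r3c3 ⇒ r3c3=1.
Step 33. [r2c8∈{5}] only 5 remains possible at r2c8 ⇒ r2c8=5.
Step 34. [r5c4∈{7}] r5c4's peers cover all but 7, so r5c4=7.
Step 35. [r8c8∈{7}] nothing but 7 survives at r8c8, so r8c8=7.
Step 36. [r3c9∈{4}] r3c9's peers cover all but 4 ⇒ r3c9=4.
Step 37. [r4c6∈{5}] r4c6 is down to just 5 ⇒ r4c6=5.
Step 38. [r9c2∈{4}] r9c2 is down to just 4. So r9c2=4.
Step 39. [r2c2∈{7}] nothing but 7 survives at r2c2 ⇒ r2c2=7.
Step 40. [r7c1∈{3}] nothing but 3 survives at r7c1. So r7c1=3.
Step 41. [r3c5∈{7}] nothing but 7 survives at r3c5, so r3c5=7.
Step 42. [r9c3∈{2}] r9c3 has the single candidate 2 ⇒ r9c3=2.

Answer: 4 2 6 3 5 8 1 9 7 / 9 7 3 2 4 1 8 5 6 / 5 8 1 6 7 9 3 2 4 / 2 6 8 9 3 5 7 4 1 / 1 3 9 7 2 4 6 8 5 / 7 5 4 8 1 6 9 3 2 / 3 9 7 5 6 2 4 1 8 / 6 1 5 4 8 3 2 7 9 / 8 4 2 1 9 7 5 6 3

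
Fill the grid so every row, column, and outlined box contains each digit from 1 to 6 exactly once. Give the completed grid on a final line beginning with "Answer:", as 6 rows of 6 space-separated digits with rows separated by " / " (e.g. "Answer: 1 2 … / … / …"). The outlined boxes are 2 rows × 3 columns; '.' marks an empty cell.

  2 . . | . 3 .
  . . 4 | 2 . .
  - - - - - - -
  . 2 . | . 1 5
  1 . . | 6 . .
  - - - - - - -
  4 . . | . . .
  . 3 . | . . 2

Step 1. [r3c4∈{3,4}] 4 has one home in row 3: r3c4, so r3c4=4.
Step 2. [r2c1∈{3,5,6}] row 2 places 3 nowhere but r2c1 ⇒ r2c1=3.
Step 3. [r6c1∈{5,6}] across col 1, 5 lands solely at r6c1, so r6c1=5.
Step 4. [r6c4∈{1}] r6c4 has the single candidate 1 ⇒ r6c4=1.
Step 5. [r6c3∈{6}] r6c3's peers cover all but 6, so r6c3=6.
Step 6. [r1c4∈{5}] r1c4 is down to just 5, so r1c4=5.
Step 7. [r1c3∈{1}] only 1 remains possible at r1c3. So r1c3=1.
Step 8. [r2c5∈{6}] r2c5 is down to just 6. So r2c5=6.
Step 9. [r4c6∈{3}] r4c6 has the single candidate 3, so r4c6=3.
Step 10. [r4c3∈{5}] r4c3 has the single candidate 5, so r4c3=5.
Step 11. [r3c1∈{6}] r3c1 has the single candidate 6 ⇒ r3c1=6.
Step 12. [r5c3∈{2}] r5c3's peers cover all but 2. So r5c3=2.
Step 13. [r1c2∈{6}] r1c2 has the single candidate 6. So r1c2=6.
Step 14. [r3c3∈{3}] r3c3 is down to just 3. So r3c3=3.
Step 15. [r5c6∈{6}] r5c6 has the single candidate 6, so r5c6=6.
Step 16. [r6c5∈{4}] r6c5's peers cover all but 4, so r6c5=4.
Step 17. [r2c6∈{1}] r2c6 has the single candidate 1 ⇒ r2c6=1.
Step 18. [r4c2∈{4}] r4c2's peers cover all but 4. So r4c2=4.
Step 19. [r5c5∈{5}] nothing but 5 survives at r5c5 ⇒ r5c5=5.
Step 20. [r5c4∈{3}] r5c4's peers cover all but 3. So r5c4=3.
Step 21. [r5c2∈{1}] r5c2 is down to just 1, so r5c2=1.
Step 22. [r1c6∈{4}] r1c6's peers cover all but 4, so r1c6=4.
Step 23. [r4c5∈{2}] r4c5 is down to just 2 ⇒ r4c5=2.
Step 24. [r2c2∈{5}] r2c2 has the single candidate 5, so r2c2=5.

Answer: 2 6 1 5 3 4 / 3 5 4 2 6 1 / 6 2 3 4 1 5 / 1 4 5 6 2 3 / 4 1 2 3 5 6 / 5 3 6 1 4 2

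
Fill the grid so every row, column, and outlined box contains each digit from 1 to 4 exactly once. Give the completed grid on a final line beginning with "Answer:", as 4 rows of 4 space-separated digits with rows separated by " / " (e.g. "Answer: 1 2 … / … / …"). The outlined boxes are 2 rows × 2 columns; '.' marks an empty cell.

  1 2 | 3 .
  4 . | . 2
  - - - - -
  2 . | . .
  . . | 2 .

Step 1. [r3c3∈{1,4}] col 3 places 4 nowhere but r3c3. So r3c3=4.
Step 2. [r4c1∈{3}] r4c1 has the single candidate 3. So r4c1=3.
Step 3. [r4c4∈{1}] r4c4 is down to just 1. So r4c4=1.
Step 4. [r3c2∈{1}] only 1 remains possible at r3c2 ⇒ r3c2=1.
Step 5. [r2c3∈{1}] nothing but 1 survives at r2c3 ⇒ r2c3=1.
Step 6. [r2c2∈{3}] nothing but 3 survives at r2c2. So r2c2=3.
Step 7. [r1c4∈{4}] only 4 remains possible at r1c4 ⇒ r1c4=4.
Step 8. [r3c4∈{3}] r3c4 has the single candidate 3 ⇒ r3c4=3.
Step 9. [r4c2∈{4}] r4c2 has the single candidate 4, so r4c2=4.

Answer: 1 2 3 4 / 4 3 1 2 / 2 1 4 3 / 3 4 2 1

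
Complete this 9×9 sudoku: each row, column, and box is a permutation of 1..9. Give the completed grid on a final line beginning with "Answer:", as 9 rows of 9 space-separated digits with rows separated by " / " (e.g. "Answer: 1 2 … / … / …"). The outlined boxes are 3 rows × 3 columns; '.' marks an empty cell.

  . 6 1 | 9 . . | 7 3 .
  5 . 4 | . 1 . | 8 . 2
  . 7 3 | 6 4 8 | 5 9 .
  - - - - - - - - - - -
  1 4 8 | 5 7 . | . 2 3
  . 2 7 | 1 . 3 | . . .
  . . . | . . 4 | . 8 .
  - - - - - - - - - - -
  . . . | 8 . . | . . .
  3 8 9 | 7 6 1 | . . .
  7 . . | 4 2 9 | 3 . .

Step 1. [r4c7∈{6,9}] in row 4, 9 fits only at r4c7. So r4c7=9.
Step 2. [r7c6∈{5}] nothing but 5 survives at r7c6. So r7c6=5.
Step 3. [r7c1∈{2,4,6}] col 1 places 4 nowhere but r7c1, so r7c1=4.
Step 4. [r6c9∈{1,5,6,7}] r6c9 is the only open cell in row 6 admitting 7, so r6c9=7.
Step 5. [r7c2∈{1}] r7c2's peers cover all but 1, so r7c2=1.
Step 6. [r9c2∈{5}] r9c2's peers cover all but 5. So r9c2=5.
Step 7. [r9c3∈{6}] r9c3 is down to just 6. So r9c3=6.
Step 8. [r6c5∈{9}] r6c5's peers cover all but 9. So r6c5=9.
Step 9. [r8c7∈{2,4}] 2 has one home in row 8: r8c7 ⇒ r8c7=2.
Step 10. [r7c7∈{6}] only 6 remains possible at r7c7 ⇒ r7c7=6.
Step 11. [r5c9∈{4,5,6}] 6 has one home in col 9: r5c9, so r5c9=6.
Step 12. [r8c9∈{4,5}] r8c9 is the only open cell in col 9 admitting 5, so r8c9=5.
Step 13. [r8c8∈{4}] r8c8 is down to just 4 ⇒ r8c8=4.
Step 14. [r9c8∈{1}] r9c8's peers cover all but 1. So r9c8=1.
Step 15. [r1c6∈{2}] r1c6 has the single candidate 2. So r1c6=2.
Step 16. [r6c4∈{2}] r6c4's peers cover all but 2 ⇒ r6c4=2.
Step 17. [r6c3∈{5}] nothing but 5 survives at r6c3, so r6c3=5.
Step 18. [r5c7∈{4}] r5c7's peers cover all but 4 ⇒ r5c7=4.
Step 19. [r6c7∈{1}] r6c7 has the single candidate 1 ⇒ r6c7=1.
Step 20. [r5c8∈{5}] r5c8 is down to just 5 ⇒ r5c8=5.
Step 21. [r7c8∈{7}] r7c8 has the single candidate 7 ⇒ r7c8=7.
Step 22. [r2c6∈{7}] only 7 remains possible at r2c6. So r2c6=7.
Step 23. [r6c2∈{3}] r6c2 has the single candidate 3. So r6c2=3.
Step 24. [r2c8∈{6}] r2c8 has the single candidate 6 ⇒ r2c8=6.
Step 25. [r7c3∈{2}] only 2 remains possible at r7c3 ⇒ r7c3=2.
Step 26. [r2c4∈{3}] r2c4 has the single candidate 3, so r2c4=3.
Step 27. [r6c1∈{6}] nothing but 6 survives at r6c1. So r6c1=6.
Step 28. [r4c6∈{6}] r4c6's peers cover all but 6, so r4c6=6.
Step 29. [r9c9∈{8}] r9c9's peers cover all but 8 ⇒ r9c9=8.
Step 30. [r5c5∈{8}] r5c5's peers cover all but 8. So r5c5=8.
Step 31. [r7c9∈{9}] only 9 remains possible at r7c9 ⇒ r7c9=9.
Step 32. [r1c1∈{8}] r1c1 has the single candidate 8. So r1c1=8.
Step 33. [r7c5∈{3}] r7c5 has the single candidate 3, so r7c5=3.
Step 34. [r3c1∈{2}] r3c1 is down to just 2, so r3c1=2.
Step 35. [r1c5∈{5}] nothing but 5 survives at r1c5 ⇒ r1c5=5.
Step 36. [r2c2∈{9}] r2c2's peers cover all but 9. So r2c2=9.
Step 37. [r5c1∈{9}] nothing but 9 survives at r5c1 ⇒ r5c1=9.
Step 38. [r1c9∈{4}] r1c9 is down to just 4. So r1c9=4.
Step 39. [r3c9∈{1}] r3c9 has the single candidate 1, so r3c9=1.

Answer: 8 6 1 9 5 2 7 3 4 / 5 9 4 3 1 7 8 6 2 / 2 7 3 6 4 8 5 9 1 / 1 4 8 5 7 6 9 2 3 / 9 2 7 1 8 3 4 5 6 / 6 3 5 2 9 4 1 8 7 / 4 1 2 8 3 5 6 7 9 / 3 8 9 7 6 1 2 4 5 / 7 5 6 4 2 9 3 1 8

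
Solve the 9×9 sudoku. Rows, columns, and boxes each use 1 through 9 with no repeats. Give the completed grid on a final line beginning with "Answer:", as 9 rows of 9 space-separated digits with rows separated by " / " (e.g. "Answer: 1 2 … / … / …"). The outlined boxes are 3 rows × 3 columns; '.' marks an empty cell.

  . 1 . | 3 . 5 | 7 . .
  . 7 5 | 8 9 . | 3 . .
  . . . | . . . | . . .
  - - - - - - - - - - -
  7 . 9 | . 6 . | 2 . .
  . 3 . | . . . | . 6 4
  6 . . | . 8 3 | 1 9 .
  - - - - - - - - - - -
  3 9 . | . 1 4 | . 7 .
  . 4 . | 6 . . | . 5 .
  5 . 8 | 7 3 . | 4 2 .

Step 1. [r8c5∈{2}] r8c5 is down to just 2 ⇒ r8c5=2.
Step 2. [r9c9∈{1,6,9}] in row 9, 1 fits only at r9c9, so r9c9=1.
Step 3. [r7c3∈{2,6}] across row 7, 2 lands solely at r7c3, so r7c3=2.
Step 4. [r1c5∈{4}] nothing but 4 survives at r1c5, so r1c5=4.
Step 5. [r1c8∈{8}] nothing but 8 survives at r1c8, so r1c8=8.
Step 6. [r5c5∈{5,7}] r5c5 is the only open cell in col 5 admitting 5, so r5c5=5.
Step 7. [r4c6∈{1}] r4c6's peers cover all but 1. So r4c6=1.
Step 8. [r5c7∈{8}] r5c7 has the single candidate 8 ⇒ r5c7=8.
Step 9. [r3c1∈{2,4,8,9}] col 1 places 8 nowhere but r3c1, so r3c1=8.
Step 10. [r3c7∈{5,6,9}] across col 7, 5 lands solely at r3c7. So r3c7=5.
Step 11. [r3c9∈{2,6,9}] 9 has one home in row 3: r3c9 ⇒ r3c9=9.
Step 12. [r1c3∈{6}] only 6 remains possible at r1c3. So r1c3=6.
Step 13. [r3c2∈{2}] r3c2 has the single candidate 2 ⇒ r3c2=2.
Step 14. [r6c4∈{2,4}] 2 has one home in row 6: r6c4 ⇒ r6c4=2.
Step 15. [r2c9∈{2,6}] across box 3, 6 lands solely at r2c9. So r2c9=6.
Step 16. [r2c8∈{1,4}] 1 has one home in row 2: r2c8 ⇒ r2c8=1.
Step 17. [r8c6∈{8,9}] col 6 places 8 nowhere but r8c6. So r8c6=8.
Step 18. [r5c6∈{7,9}] row 5 places 7 nowhere but r5c6. So r5c6=7.
Step 19. [r5c3∈{1}] r5c3's peers cover all but 1, so r5c3=1.
Step 20. [r6c2∈{5}] r6c2 is down to just 5, so r6c2=5.
Step 21. [r8c9∈{3}] r8c9 is down to just 3. So r8c9=3.
Step 22. [r3c3∈{3,4}] row 3 places 3 nowhere but r3c3 ⇒ r3c3=3.
Step 23. [r1c1∈{9}] r1c1 is down to just 9 ⇒ r1c1=9.
Step 24. [r3c8∈{4}] r3c8's peers cover all but 4. So r3c8=4.
Step 25. [r6c9∈{7}] nothing but 7 survives at r6c9 ⇒ r6c9=7.
Step 26. [r2c1∈{4}] r2c1 is down to just 4. So r2c1=4.
Step 27. [r4c2∈{8}] nothing but 8 survives at r4c2. So r4c2=8.
Step 28. [r8c7∈{9}] nothing but 9 survives at r8c7, so r8c7=9.
Step 29. [r3c5∈{7}] r3c5 has the single candidate 7 ⇒ r3c5=7.
Step 30. [r7c4∈{5}] only 5 remains possible at r7c4. So r7c4=5.
Step 31. [r4c9∈{5}] r4c9 is down to just 5. So r4c9=5.
Step 32. [r8c1∈{1}] r8c1 has the single candidate 1, so r8c1=1.
Step 33. [r3c6∈{6}] r3c6's peers cover all but 6, so r3c6=6.
Step 34. [r6c3∈{4}] r6c3's peers cover all but 4, so r6c3=4.
Step 35. [r4c4∈{4}] nothing but 4 survives at r4c4. So r4c4=4.
Step 36. [r7c7∈{6}] only 6 remains possible at r7c7, so r7c7=6.
Step 37. [r5c1∈{2}] only 2 remains possible at r5c1, so r5c1=2.
Step 38. [r2c6∈{2}] only 2 remains possible at r2c6, so r2c6=2.
Step 39. [r3c4∈{1}] nothing but 1 survives at r3c4, so r3c4=1.
Step 40. [r4c8∈{3}] r4c8's peers cover all but 3, so r4c8=3.
Step 41. [r9c2∈{6}] r9c2 is down to just 6. So r9c2=6.
Step 42. [r8c3∈{7}] r8c3's peers cover all but 7. So r8c3=7.
Step 43. [r5c4∈{9}] r5c4's peers cover all but 9 ⇒ r5c4=9.
Step 44. [r7c9∈{8}] only 8 remains possible at r7c9, so r7c9=8.
Step 45. [r1c9∈{2}] r1c9 has the single candidate 2 ⇒ r1c9=2.
Step 46. [r9c6∈{9}] nothing but 9 survives at r9c6 ⇒ r9c6=9.

Answer: 9 1 6 3 4 5 7 8 2 / 4 7 5 8 9 2 3 1 6 / 8 2 3 1 7 6 5 4 9 / 7 8 9 4 6 1 2 3 5 / 2 3 1 9 5 7 8 6 4 / 6 5 4 2 8 3 1 9 7 / 3 9 2 5 1 4 6 7 8 / 1 4 7 6 2 8 9 5 3 / 5 6 8 7 3 9 4 2 1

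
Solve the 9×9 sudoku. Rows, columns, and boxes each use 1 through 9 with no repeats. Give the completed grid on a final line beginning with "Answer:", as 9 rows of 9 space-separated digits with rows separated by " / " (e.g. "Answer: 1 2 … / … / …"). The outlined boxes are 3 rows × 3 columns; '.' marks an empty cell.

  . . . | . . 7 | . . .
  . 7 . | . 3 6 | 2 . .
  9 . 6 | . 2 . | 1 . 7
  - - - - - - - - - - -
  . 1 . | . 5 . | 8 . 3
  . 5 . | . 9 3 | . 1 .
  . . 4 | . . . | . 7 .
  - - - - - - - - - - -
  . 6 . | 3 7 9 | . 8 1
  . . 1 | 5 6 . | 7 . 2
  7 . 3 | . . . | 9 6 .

Step 1. [r1c7∈{3,4,5,6}] across col 7, 3 lands solely at r1c7, so r1c7=3.
Step 2. [r1c9∈{4,5,6,8,9}] 6 has one home in row 1: r1c9 ⇒ r1c9=6.
Step 3. [r4c8∈{2,4,9}] across col 8, 2 lands solely at r4c8 ⇒ r4c8=2.
Step 4. [r2c9∈{4,5,8,9}] col 9 places 8 nowhere but r2c9 ⇒ r2c9=8.
Step 5. [r4c6∈{4}] nothing but 4 survives at r4c6. So r4c6=4.
Step 6. [r8c6∈{8}] r8c6 is down to just 8. So r8c6=8.
Step 7. [r8c1∈{4}] only 4 remains possible at r8c1. So r8c1=4.
Step 8. [r2c3∈{5}] only 5 remains possible at r2c3 ⇒ r2c3=5.
Step 9. [r7c3∈{2}] only 2 remains possible at r7c3. So r7c3=2.
Step 10. [r1c3∈{8}] only 8 remains possible at r1c3. So r1c3=8.
Step 11. [r6c5∈{1,8}] r6c5 is the only open cell in col 5 admitting 8, so r6c5=8.
Step 12. [r1c8∈{4,5,9}] across row 1, 5 lands solely at r1c8. So r1c8=5.
Step 13. [r9c9∈{4,5}] in row 9, 5 fits only at r9c9. So r9c9=5.
Step 14. [r6c1∈{2,3,6}] in col 1, 3 fits only at r6c1. So r6c1=3.
Step 15. [r3c8∈{4}] r3c8 is down to just 4 ⇒ r3c8=4.
Step 16. [r2c4∈{1,4,9}] 4 has one home in row 2: r2c4, so r2c4=4.
Step 17. [r1c5∈{1}] r1c5 has the single candidate 1. So r1c5=1.
Step 18. [r4c3∈{7,9}] r4c3 is the only open cell in row 4 admitting 9, so r4c3=9.
Step 19. [r6c2∈{2}] r6c2 has the single candidate 2 ⇒ r6c2=2.
Step 20. [r5c4∈{2,6,7}] in row 5, 2 fits only at r5c4 ⇒ r5c4=2.
Step 21. [r4c1∈{6}] r4c1 is down to just 6. So r4c1=6.
Step 22. [r6c4∈{1,6}] col 4 places 6 nowhere but r6c4. So r6c4=6.
Step 23. [r5c7∈{4,6}] across row 5, 6 lands solely at r5c7 ⇒ r5c7=6.
Step 24. [r9c4∈{1}] nothing but 1 survives at r9c4. So r9c4=1.
Step 25. [r2c8∈{9}] r2c8 is down to just 9, so r2c8=9.
Step 26. [r9c5∈{4}] only 4 remains possible at r9c5, so r9c5=4.
Step 27. [r6c6∈{1}] nothing but 1 survives at r6c6. So r6c6=1.
Step 28. [r1c4∈{9}] r1c4 is down to just 9, so r1c4=9.
Step 29. [r2c1∈{1}] nothing but 1 survives at r2c1 ⇒ r2c1=1.
Step 30. [r5c9∈{4}] r5c9 has the single candidate 4, so r5c9=4.
Step 31. [r4c4∈{7}] r4c4 has the single candidate 7, so r4c4=7.
Step 32. [r9c6∈{2}] r9c6 has the single candidate 2 ⇒ r9c6=2.
Step 33. [r6c7∈{5}] r6c7 has the single candidate 5 ⇒ r6c7=5.
Step 34. [r7c7∈{4}] r7c7's peers cover all but 4, so r7c7=4.
Step 35. [r3c4∈{8}] only 8 remains possible at r3c4, so r3c4=8.
Step 36. [r9c2∈{8}] r9c2 has the single candidate 8. So r9c2=8.
Step 37. [r8c8∈{3}] r8c8 is down to just 3 ⇒ r8c8=3.
Step 38. [r1c1∈{2}] r1c1's peers cover all but 2. So r1c1=2.
Step 39. [r5c1∈{8}] nothing but 8 survives at r5c1 ⇒ r5c1=8.
Step 40. [r7c1∈{5}] r7c1 has the single candidate 5 ⇒ r7c1=5.
Step 41. [r3c2∈{3}] nothing but 3 survives at r3c2 ⇒ r3c2=3.
Step 42. [r1c2∈{4}] nothing but 4 survives at r1c2. So r1c2=4.
Step 43. [r6c9∈{9}] only 9 remains possible at r6c9 ⇒ r6c9=9.
Step 44. [r3c6∈{5}] nothing but 5 survives at r3c6, so r3c6=5.
Step 45. [r5c3∈{7}] r5c3 is down to just 7. So r5c3=7.
Step 46. [r8c2∈{9}] r8c2's peers cover all but 9 ⇒ r8c2=9.

Answer: 2 4 8 9 1 7 3 5 6 / 1 7 5 4 3 6 2 9 8 / 9 3 6 8 2 5 1 4 7 / 6 1 9 7 5 4 8 2 3 / 8 5 7 2 9 3 6 1 4 / 3 2 4 6 8 1 5 7 9 / 5 6 2 3 7 9 4 8 1 / 4 9 1 5 6 8 7 3 2 / 7 8 3 1 4 2 9 6 5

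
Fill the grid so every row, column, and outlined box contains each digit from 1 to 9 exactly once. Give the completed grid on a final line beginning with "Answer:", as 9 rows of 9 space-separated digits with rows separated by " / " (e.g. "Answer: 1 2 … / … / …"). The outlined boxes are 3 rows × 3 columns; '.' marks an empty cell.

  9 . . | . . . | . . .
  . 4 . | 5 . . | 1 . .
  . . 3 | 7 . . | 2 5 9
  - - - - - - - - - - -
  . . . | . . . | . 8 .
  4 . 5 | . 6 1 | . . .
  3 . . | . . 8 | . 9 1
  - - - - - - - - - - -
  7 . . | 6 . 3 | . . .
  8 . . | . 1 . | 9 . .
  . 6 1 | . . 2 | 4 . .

Step 1. [r4c9∈{2,3,4,5,6,7}] r4c9 is the only open cell in box 6 admitting 4. So r4c9=4.
Step 2. [r1c2∈{1,2,5,7,8}] across row 1, 5 lands solely at r1c2, so r1c2=5.
Step 3. [r1c8∈{3,4,6,7}] col 8 places 4 nowhere but r1c8, so r1c8=4.
Step 4. [r1c6∈{6}] r1c6's peers cover all but 6 ⇒ r1c6=6.
Step 5. [r5c2∈{2,7,8,9}] r5c2 is the only open cell in row 5 admitting 8 ⇒ r5c2=8.
Step 6. [r3c5∈{4,8}] row 3 places 8 nowhere but r3c5 ⇒ r3c5=8.
Step 7. [r5c4∈{2,3,9}] across row 5, 9 lands solely at r5c4. So r5c4=9.
Step 8. [r8c4∈{4}] r8c4 has the single candidate 4 ⇒ r8c4=4.
Step 9. [r8c3∈{2}] r8c3 is down to just 2 ⇒ r8c3=2.
Step 10. [r6c4∈{2}] only 2 remains possible at r6c4, so r6c4=2.
Step 11. [r6c2∈{7}] only 7 remains possible at r6c2 ⇒ r6c2=7.
Step 12. [r3c1∈{1,6}] row 3 places 6 nowhere but r3c1 ⇒ r3c1=6.
Step 13. [r9c5∈{5,7,9}] row 9 places 9 nowhere but r9c5 ⇒ r9c5=9.
Step 14. [r7c5∈{5}] r7c5 is down to just 5. So r7c5=5.
Step 15. [r8c9∈{3,5,6,7}] r8c9 is the only open cell in row 8 admitting 5, so r8c9=5.
Step 16. [r2c9∈{3,6,7,8}] 6 has one home in col 9: r2c9 ⇒ r2c9=6.
Step 17. [r7c7∈{8}] only 8 remains possible at r7c7, so r7c7=8.
Step 18. [r1c9∈{3,7,8}] across col 9, 8 lands solely at r1c9. So r1c9=8.
Step 19. [r4c4∈{3}] r4c4's peers cover all but 3 ⇒ r4c4=3.
Step 20. [r4c2∈{1,2,9}] r4c2 is the only open cell in col 2 admitting 2, so r4c2=2.
Step 21. [r8c8∈{3,6,7}] across row 8, 6 lands solely at r8c8. So r8c8=6.
Step 22. [r6c3∈{6}] r6c3 is down to just 6 ⇒ r6c3=6.
Step 23. [r7c9∈{2}] only 2 remains possible at r7c9, so r7c9=2.
Step 24. [r5c8∈{2,3,7}] r5c8 is the only open cell in row 5 admitting 2 ⇒ r5c8=2.
Step 25. [r1c3∈{7}] r1c3 has the single candidate 7 ⇒ r1c3=7.
Step 26. [r1c7∈{3}] r1c7's peers cover all but 3. So r1c7=3.
Step 27. [r9c8∈{3,7}] in col 8, 3 fits only at r9c8, so r9c8=3.
Step 28. [r4c7∈{5,6,7}] 6 has one home in row 4: r4c7, so r4c7=6.
Step 29. [r4c5∈{7}] r4c5 has the single candidate 7 ⇒ r4c5=7.
Step 30. [r7c2∈{9}] r7c2 is down to just 9 ⇒ r7c2=9.
Step 31. [r2c1∈{2}] only 2 remains possible at r2c1, so r2c1=2.
Step 32. [r5c7∈{7}] r5c7 has the single candidate 7 ⇒ r5c7=7.
Step 33. [r4c1∈{1}] r4c1 is down to just 1. So r4c1=1.
Step 34. [r4c6∈{5}] only 5 remains possible at r4c6 ⇒ r4c6=5.
Step 35. [r7c8∈{1}] r7c8's peers cover all but 1. So r7c8=1.
Step 36. [r6c5∈{4}] r6c5's peers cover all but 4 ⇒ r6c5=4.
Step 37. [r8c6∈{7}] r8c6 is down to just 7 ⇒ r8c6=7.
Step 38. [r9c1∈{5}] r9c1 has the single candidate 5 ⇒ r9c1=5.
Step 39. [r8c2∈{3}] nothing but 3 survives at r8c2. So r8c2=3.
Step 40. [r1c4∈{1}] r1c4 has the single candidate 1 ⇒ r1c4=1.
Step 41. [r2c6∈{9}] r2c6 is down to just 9, so r2c6=9.
Step 42. [r3c6∈{4}] r3c6 is down to just 4, so r3c6=4.
Step 43. [r9c4∈{8}] r9c4 is down to just 8 ⇒ r9c4=8.
Step 44. [r4c3∈{9}] nothing but 9 survives at r4c3. So r4c3=9.
Step 45. [r5c9∈{3}] r5c9's peers cover all but 3, so r5c9=3.
Step 46. [r2c8∈{7}] r2c8 has the single candidate 7. So r2c8=7.
Step 47. [r9c9∈{7}] nothing but 7 survives at r9c9 ⇒ r9c9=7.
Step 48. [r1c5∈{2}] r1c5 has the single candidate 2. So r1c5=2.
Step 49. [r3c2∈{1}] r3c2's peers cover all but 1. So r3c2=1.
Step 50. [r2c5∈{3}] nothing but 3 survives at r2c5, so r2c5=3.
Step 51. [r6c7∈{5}] r6c7's peers cover all but 5 ⇒ r6c7=5.
Step 52. [r2c3∈{8}] r2c3 has the single candidate 8, so r2c3=8.
Step 53. [r7c3∈{4}] r7c3 is down to just 4. So r7c3=4.

Answer: 9 5 7 1 2 6 3 4 8 / 2 4 8 5 3 9 1 7 6 / 6 1 3 7 8 4 2 5 9 / 1 2 9 3 7 5 6 8 4 / 4 8 5 9 6 1 7 2 3 / 3 7 6 2 4 8 5 9 1 / 7 9 4 6 5 3 8 1 2 / 8 3 2 4 1 7 9 6 5 / 5 6 1 8 9 2 4 3 7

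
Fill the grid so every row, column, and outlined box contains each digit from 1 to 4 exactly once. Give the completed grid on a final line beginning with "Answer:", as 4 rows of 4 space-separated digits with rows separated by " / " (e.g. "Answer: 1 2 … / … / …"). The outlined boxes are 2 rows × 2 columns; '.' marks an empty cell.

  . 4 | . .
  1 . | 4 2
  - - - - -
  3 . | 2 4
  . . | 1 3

Step 1. [r4c1∈{2,4}] in row 4, 4 fits only at r4c1, so r4c1=4.
Step 2. [r2c2∈{3}] r2c2 is down to just 3 ⇒ r2c2=3.
Step 3. [r1c3∈{3}] r1c3's peers cover all but 3, so r1c3=3.
Step 4. [r4c2∈{2}] r4c2 is down to just 2 ⇒ r4c2=2.
Step 5. [r1c1∈{2}] r1c1 is down to just 2 ⇒ r1c1=2.
Step 6. [r3c2∈{1}] nothing but 1 survives at r3c2 ⇒ r3c2=1.
Step 7. [r1c4∈{1}] r1c4's peers cover all but 1. So r1c4=1.

Answer: 2 4 3 1 / 1 3 4 2 / 3 1 2 4 / 4 2 1 3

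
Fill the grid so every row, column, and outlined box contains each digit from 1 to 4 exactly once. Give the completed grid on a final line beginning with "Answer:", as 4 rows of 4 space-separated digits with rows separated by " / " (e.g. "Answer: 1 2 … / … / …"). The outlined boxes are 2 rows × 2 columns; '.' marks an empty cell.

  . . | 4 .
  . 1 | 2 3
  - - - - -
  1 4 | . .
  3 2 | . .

Step 1. [r4c4∈{1,4}] in row 4, 4 fits only at r4c4 ⇒ r4c4=4.
Step 2. [r3c3∈{3}] r3c3's peers cover all but 3, so r3c3=3.
Step 3. [r1c1∈{2}] r1c1 is down to just 2, so r1c1=2.
Step 4. [r1c4∈{1}] nothing but 1 survives at r1c4, so r1c4=1.
Step 5. [r4c3∈{1}] only 1 remains possible at r4c3. So r4c3=1.
Step 6. [r2c1∈{4}] nothing but 4 survives at r2c1, so r2c1=4.
Step 7. [r3c4∈{2}] nothing but 2 survives at r3c4 ⇒ r3c4=2.
Step 8. [r1c2∈{3}] r1c2 is down to just 3 ⇒ r1c2=3.

Answer: 2 3 4 1 / 4 1 2 3 / 1 4 3 2 / 3 2 1 4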